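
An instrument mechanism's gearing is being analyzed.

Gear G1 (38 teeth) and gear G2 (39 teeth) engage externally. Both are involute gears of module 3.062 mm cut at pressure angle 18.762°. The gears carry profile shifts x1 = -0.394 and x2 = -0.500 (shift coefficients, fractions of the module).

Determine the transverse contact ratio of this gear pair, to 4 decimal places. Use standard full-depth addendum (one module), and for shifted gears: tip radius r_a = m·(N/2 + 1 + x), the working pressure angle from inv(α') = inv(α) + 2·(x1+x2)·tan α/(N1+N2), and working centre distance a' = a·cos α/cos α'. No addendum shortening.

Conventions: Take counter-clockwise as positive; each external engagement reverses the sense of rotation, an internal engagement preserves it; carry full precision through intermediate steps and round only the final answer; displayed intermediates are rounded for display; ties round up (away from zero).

recognized (one external pair, fixed centres): single-mesh tooth geometry, m = 3.062, N1 = 38, N2 = 39
base radii: r_b1 = 55.086583, r_b2 = 56.536230
tip radii: r_a1 = 60.033572, r_a2 = 61.240000
inv(α') = inv(18.762°) + 2·(-0.394-0.500)·tan α/(38+39) = 0.00434136  ⇒  α' = 13.38167°
a' = a·cos α / cos α' = 117.8870·cos 18.762°/cos 13.38167° = 114.737955
action lengths: √(r_a1²−r_b1²) = 23.864160, √(r_a2²−r_b2²) = 23.537041
base pitch p_b = π·m·cos α = 9.108400
CR = (23.864160 + 23.537041 − 114.737955·sin 13.38167°)/9.108400 = 2.288725
contact ratio ≈ 2.2887

2.2887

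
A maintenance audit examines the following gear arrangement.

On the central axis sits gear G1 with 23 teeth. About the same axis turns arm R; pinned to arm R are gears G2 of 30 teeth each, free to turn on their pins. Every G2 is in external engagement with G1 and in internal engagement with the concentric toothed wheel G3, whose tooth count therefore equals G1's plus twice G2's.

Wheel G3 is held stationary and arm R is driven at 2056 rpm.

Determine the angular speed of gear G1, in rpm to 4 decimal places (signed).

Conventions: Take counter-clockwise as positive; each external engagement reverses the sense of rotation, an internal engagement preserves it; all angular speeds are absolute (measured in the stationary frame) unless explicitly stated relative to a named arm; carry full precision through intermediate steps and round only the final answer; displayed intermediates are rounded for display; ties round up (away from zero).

planetary set (23T centre, 30T on arm, 83T internal) — Willis relation
normalise by the input: solve with ω_arm = 1, then scale by 2056 rpm
ring teeth: 23 + 2·30 = 83
23(ω_sun−ω_arm) = −83(ω_ring−ω_arm),  ω_ring = 0, ω_arm = 1
ω_sun = 1 − (83/23)(0−1) = 106/23
scale: ω_sun = 106/23 × 2056 rpm = +9475.4783 rpm

+9475.4783 rpm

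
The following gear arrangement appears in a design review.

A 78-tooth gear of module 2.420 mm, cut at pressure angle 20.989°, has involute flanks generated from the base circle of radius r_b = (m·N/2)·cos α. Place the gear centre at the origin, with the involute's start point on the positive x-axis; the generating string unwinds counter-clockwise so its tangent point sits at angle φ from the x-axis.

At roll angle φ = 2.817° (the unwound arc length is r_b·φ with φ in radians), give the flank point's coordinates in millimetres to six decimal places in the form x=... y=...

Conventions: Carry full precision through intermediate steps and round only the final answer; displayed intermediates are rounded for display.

recognized (one wheel, involute flank): single-mesh tooth geometry, m = 2.420, N = 78
pitch radius r_p = m·N/2 = 2.420·78/2 = 94.380000
base radius r_b = r_p·cos α = 94.380000·cos 20.989° = 88.117813
roll angle φ = 2.817° = 0.04916593 rad
x = r_b·(cos φ + φ·sin φ) = 88.224251
y = r_b·(sin φ − φ·cos φ) = 0.003490

x=88.224251 y=0.003490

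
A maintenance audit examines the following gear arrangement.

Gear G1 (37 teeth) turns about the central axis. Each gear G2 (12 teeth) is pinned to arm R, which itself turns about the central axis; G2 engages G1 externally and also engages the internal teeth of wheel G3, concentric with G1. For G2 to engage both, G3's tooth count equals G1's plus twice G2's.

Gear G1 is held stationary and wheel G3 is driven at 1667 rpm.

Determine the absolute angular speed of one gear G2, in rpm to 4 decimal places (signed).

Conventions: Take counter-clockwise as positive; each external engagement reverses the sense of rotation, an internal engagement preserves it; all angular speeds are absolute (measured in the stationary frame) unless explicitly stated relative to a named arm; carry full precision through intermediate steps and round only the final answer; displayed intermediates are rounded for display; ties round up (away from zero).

+4236.9583 rpm

recognized (axles ride arm R): planetary set, 37/12/61 teeth
normalise by the input: solve with ω_ring = 1, then scale by 1667 rpm
ring teeth: 37 + 2·12 = 61
37(ω_sun−ω_arm) = −61(ω_ring−ω_arm),  ω_sun = 0, ω_ring = 1
37(0−ω_arm) = −61(1−ω_arm)  ⇒  98·ω_arm = 61  ⇒  ω_arm = 61/98
sun–planet mesh: 37·(0−61/98) = −12·(ω_p−ω_arm)  ⇒  ω_p−ω_arm = 2257/1176
ω_p = 61/98 + 2257/1176 = 61/24
scale: ω_p = 61/24 × 1667 rpm = +4236.9583 rpm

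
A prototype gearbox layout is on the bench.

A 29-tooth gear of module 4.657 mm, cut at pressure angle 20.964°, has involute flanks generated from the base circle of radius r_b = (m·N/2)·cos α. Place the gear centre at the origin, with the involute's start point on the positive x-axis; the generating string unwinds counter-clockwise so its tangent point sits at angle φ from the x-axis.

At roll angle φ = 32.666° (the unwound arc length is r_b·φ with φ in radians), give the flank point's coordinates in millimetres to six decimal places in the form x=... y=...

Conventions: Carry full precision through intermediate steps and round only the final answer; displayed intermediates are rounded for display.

x=72.486934 y=3.770045

class = single-mesh tooth geometry [base-circle involute, m = 4.657, 29T]
pitch radius r_p = m·N/2 = 4.657·29/2 = 67.526500
base radius r_b = r_p·cos α = 67.526500·cos 20.964° = 63.056611
roll angle φ = 32.666° = 0.57012925 rad
x = r_b·(cos φ + φ·sin φ) = 72.486934
y = r_b·(sin φ − φ·cos φ) = 3.770045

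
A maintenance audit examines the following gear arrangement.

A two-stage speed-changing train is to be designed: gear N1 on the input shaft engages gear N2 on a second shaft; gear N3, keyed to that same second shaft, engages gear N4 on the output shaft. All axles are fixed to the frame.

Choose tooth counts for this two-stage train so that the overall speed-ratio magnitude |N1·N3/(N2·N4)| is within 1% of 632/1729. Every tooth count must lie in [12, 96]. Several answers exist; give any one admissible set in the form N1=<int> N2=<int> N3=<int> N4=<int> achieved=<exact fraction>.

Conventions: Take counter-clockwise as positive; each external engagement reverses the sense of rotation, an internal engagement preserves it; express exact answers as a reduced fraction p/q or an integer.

N1=16 N2=38 N3=79 N4=91 achieved=632/1729

class = fixed-axis compound train [2-stage, 632/1729 wanted]
target = 632/1729 in lowest terms: an exact hit needs N1·N3 = k·632 and N2·N4 = k·1729 for one integer k, every count in [12, 96]; additionally prefer no 1:1 stage (N1 ≠ N2, N3 ≠ N4)
k = 1: no 1:1-free in-range split of k·632 and k·1729 into factor pairs; take k = 2
k = 2: N1·N3 = 1264 = 16·79, N2·N4 = 3458 = 38·91
achieved = 16·79/(38·91) = 632/1729; |achieved − target| = 0 ≤ 158/43225 ✓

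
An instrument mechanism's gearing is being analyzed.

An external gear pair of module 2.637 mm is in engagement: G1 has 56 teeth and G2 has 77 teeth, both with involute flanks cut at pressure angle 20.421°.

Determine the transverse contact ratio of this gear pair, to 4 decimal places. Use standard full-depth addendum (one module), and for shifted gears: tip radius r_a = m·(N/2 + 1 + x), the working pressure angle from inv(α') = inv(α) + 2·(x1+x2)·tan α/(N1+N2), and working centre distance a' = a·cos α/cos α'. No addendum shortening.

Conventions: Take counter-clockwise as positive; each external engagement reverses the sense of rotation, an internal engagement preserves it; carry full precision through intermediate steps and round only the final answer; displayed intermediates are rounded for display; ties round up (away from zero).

recognized (one external pair, fixed centres): single-mesh tooth geometry, m = 2.637, N1 = 56, N2 = 77
base radii: r_b1 = 69.195715, r_b2 = 95.144108
tip radii: r_a1 = 76.473000, r_a2 = 104.161500
no profile shift: α' = α, a' = a
action lengths: √(r_a1²−r_b1²) = 32.558758, √(r_a2²−r_b2²) = 42.393593
base pitch p_b = π·m·cos α = 7.763741
CR = (32.558758 + 42.393593 − 175.360500·sin 20.42100°)/7.763741 = 1.773159
contact ratio ≈ 1.7732

1.7732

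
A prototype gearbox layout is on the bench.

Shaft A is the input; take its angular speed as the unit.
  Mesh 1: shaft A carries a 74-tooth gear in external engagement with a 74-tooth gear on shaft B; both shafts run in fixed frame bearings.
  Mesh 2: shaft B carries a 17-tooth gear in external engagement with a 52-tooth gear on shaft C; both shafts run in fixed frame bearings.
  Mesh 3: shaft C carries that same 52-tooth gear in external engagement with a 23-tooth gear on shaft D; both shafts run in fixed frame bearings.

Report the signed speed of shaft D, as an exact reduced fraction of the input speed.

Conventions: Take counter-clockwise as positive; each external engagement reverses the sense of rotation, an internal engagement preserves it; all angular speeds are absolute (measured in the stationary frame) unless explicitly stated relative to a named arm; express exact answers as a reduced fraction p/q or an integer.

3-mesh fixed-axis compound train (all bearings frame-fixed)
mesh 1 [74T→74T]: |ω|/ω_in = 1×74/74 = 1, sense flips to −
mesh 2 [17T→52T]: |ω|/ω_in = 1×17/52 = 17/52, sense flips to +
mesh 3 [52T→23T]: |ω|/ω_in = (17/52)×52/23 = 17/23, sense flips to −
signed output speed (× input speed) = -17/23

-17/23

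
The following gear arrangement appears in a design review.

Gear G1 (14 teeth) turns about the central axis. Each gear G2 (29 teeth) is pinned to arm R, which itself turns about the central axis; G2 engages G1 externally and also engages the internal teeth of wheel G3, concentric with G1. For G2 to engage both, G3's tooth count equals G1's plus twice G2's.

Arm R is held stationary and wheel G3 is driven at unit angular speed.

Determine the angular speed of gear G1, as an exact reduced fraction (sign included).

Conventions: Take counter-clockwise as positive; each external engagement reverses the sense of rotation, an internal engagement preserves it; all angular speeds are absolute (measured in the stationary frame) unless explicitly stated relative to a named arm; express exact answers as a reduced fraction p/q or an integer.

class = planetary set [G3 = 14+2·29 = 72; Willis about the carrier]
ring teeth: 14 + 2·29 = 72
14(ω_sun−ω_arm) = −72(ω_ring−ω_arm),  ω_arm = 0, ω_ring = 1
ω_sun = 0 − (72/14)(1−0) = -36/7
exact speed ratio = -36/7

-36/7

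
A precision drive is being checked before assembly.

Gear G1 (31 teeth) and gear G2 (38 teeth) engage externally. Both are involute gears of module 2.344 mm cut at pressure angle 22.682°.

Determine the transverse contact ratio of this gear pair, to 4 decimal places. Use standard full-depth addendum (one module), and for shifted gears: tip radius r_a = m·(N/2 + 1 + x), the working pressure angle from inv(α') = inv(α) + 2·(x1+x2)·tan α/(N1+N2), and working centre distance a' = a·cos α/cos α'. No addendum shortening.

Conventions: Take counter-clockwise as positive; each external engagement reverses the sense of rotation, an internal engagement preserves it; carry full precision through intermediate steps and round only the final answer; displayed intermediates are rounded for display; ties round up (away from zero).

class = single-mesh tooth geometry [involute pair 31T × 38T, m = 2.344]
base radii: r_b1 = 33.522057, r_b2 = 41.091554
tip radii: r_a1 = 38.676000, r_a2 = 46.880000
no profile shift: α' = α, a' = a
action lengths: √(r_a1²−r_b1²) = 19.290015, √(r_a2²−r_b2²) = 22.565873
base pitch p_b = π·m·cos α = 6.794364
CR = (19.290015 + 22.565873 − 80.868000·sin 22.68200°)/6.794364 = 1.570695
contact ratio ≈ 1.5707

1.5707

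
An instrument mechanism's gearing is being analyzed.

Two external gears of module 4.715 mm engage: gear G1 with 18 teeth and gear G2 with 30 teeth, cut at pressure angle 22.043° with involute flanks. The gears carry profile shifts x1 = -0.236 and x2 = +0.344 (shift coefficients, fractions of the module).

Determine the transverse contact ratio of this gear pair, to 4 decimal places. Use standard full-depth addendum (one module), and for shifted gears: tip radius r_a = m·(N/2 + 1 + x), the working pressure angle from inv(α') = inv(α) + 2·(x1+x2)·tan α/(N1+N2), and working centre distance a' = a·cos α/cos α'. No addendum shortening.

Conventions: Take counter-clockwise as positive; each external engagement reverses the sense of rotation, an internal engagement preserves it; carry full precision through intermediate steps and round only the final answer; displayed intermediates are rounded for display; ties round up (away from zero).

topology: single-mesh involute geometry — m = 4.715, 18T/30T pair
base radii: r_b1 = 39.333106, r_b2 = 65.555176
tip radii: r_a1 = 46.037260, r_a2 = 77.061960
inv(α') = inv(22.043°) + 2·(-0.236+0.344)·tan α/(18+30) = 0.02199861  ⇒  α' = 22.66040°
a' = a·cos α / cos α' = 113.1600·cos 22.043°/cos 22.66040° = 113.662504
action lengths: √(r_a1²−r_b1²) = 23.923547, √(r_a2²−r_b2²) = 40.510055
base pitch p_b = π·m·cos α = 13.729844
CR = (23.923547 + 40.510055 − 113.662504·sin 22.66040°)/13.729844 = 1.503516
contact ratio ≈ 1.5035

1.5035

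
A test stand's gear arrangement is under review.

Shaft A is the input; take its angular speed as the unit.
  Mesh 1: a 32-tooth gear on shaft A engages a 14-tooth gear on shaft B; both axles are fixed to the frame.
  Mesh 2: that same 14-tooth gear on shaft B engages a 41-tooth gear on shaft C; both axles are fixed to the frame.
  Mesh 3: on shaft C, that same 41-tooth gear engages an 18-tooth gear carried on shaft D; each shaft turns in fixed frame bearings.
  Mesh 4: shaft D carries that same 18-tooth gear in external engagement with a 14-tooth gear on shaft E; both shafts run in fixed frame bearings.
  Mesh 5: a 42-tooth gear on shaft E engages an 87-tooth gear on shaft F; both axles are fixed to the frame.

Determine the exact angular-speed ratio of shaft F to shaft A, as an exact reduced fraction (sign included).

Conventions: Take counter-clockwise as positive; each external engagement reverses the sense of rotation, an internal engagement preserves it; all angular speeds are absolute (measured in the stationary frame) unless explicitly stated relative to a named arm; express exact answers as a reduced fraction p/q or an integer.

-32/29

class = fixed-axis compound train [5 meshes; 5 ratios multiply, 5 sense flips]
mesh 1 [32T→14T]: running ratio 16/7, sense −
mesh 2 [14T→41T]: running ratio 32/41, sense +
mesh 3 [41T→18T]: running ratio 16/9, sense −
mesh 4 [18T→14T]: running ratio 16/7, sense +
mesh 5 [42T→87T]: running ratio 32/29, sense −
ω_out/ω_in = -32/29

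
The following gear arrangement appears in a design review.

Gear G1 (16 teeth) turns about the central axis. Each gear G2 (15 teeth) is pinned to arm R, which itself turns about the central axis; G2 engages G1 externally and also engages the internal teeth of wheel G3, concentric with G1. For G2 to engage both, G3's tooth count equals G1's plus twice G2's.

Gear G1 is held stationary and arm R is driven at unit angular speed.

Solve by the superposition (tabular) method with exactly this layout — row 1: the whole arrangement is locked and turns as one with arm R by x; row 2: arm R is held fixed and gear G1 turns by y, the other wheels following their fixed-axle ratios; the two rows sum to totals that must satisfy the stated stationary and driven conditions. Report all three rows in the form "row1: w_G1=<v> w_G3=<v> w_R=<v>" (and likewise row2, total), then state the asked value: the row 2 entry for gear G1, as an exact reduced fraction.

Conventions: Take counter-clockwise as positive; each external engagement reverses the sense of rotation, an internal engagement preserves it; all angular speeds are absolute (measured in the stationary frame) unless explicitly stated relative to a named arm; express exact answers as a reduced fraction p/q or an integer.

row1: w_G1=1 w_G3=1 w_R=1
row2: w_G1=-1 w_G3=8/23 w_R=0
total: w_G1=0 w_G3=31/23 w_R=1
asked value: -1

recognized (axles ride arm R): planetary set, 16/15/46 teeth
row 1 — lock + rotate with arm: ω_sun = ω_ring = ω_arm = x
row 2: sun turns y, ring = −(16/46)·y, arm 0
boundary: total ω_sun = x + y = 0 and total ω_arm = x = 1  ⇒  y = -1, x = 1
row 2 ring = −(16/46)·(-1) = 8/23
totals (row 1 + row 2): sun 1 + (-1) = 0, ring 1 + 8/23 = 31/23, arm 1 + 0 = 1
asked cell (row2, sun) = -1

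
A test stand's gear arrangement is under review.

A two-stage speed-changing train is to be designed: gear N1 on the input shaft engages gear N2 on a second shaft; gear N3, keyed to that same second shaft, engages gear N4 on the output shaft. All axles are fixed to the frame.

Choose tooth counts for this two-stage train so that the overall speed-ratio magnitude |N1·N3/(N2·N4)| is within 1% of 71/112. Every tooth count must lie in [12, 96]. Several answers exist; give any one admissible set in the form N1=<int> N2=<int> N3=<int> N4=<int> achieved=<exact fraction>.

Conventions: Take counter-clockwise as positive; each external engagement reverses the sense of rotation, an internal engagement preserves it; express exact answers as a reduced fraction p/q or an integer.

N1=12 N2=14 N3=71 N4=96 achieved=71/112

class = fixed-axis compound train [2-stage, 71/112 wanted]
target = 71/112 in lowest terms: an exact hit needs N1·N3 = k·71 and N2·N4 = k·112 for one integer k, every count in [12, 96]; additionally prefer no 1:1 stage (N1 ≠ N2, N3 ≠ N4)
k = 1…11: no 1:1-free in-range split of k·71 and k·112 into factor pairs; take k = 12
k = 12: N1·N3 = 852 = 12·71, N2·N4 = 1344 = 14·96
achieved = 12·71/(14·96) = 71/112; |achieved − target| = 0 ≤ 71/11200 ✓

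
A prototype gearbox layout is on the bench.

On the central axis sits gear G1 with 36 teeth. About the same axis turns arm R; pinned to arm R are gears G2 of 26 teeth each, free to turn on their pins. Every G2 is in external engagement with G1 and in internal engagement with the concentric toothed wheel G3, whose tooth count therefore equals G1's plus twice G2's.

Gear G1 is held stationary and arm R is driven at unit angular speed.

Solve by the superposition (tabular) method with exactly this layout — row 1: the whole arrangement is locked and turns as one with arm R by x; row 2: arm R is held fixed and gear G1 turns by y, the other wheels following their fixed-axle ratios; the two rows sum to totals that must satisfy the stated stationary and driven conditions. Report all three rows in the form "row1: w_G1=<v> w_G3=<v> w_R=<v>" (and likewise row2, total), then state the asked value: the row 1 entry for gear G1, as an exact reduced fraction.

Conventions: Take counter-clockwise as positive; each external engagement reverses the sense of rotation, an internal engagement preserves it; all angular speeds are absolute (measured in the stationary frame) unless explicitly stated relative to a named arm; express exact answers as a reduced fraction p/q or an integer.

planetary set (36T centre, 26T on arm, 88T internal) — Willis relation
row 1: whole set turns with the arm by x
superposition row 2 [arm held]: sun y, ring −(36/88)·y, arm 0
boundary: total ω_sun = x + y = 0 and total ω_arm = x = 1  ⇒  y = -1, x = 1
row 2 ring = −(36/88)·(-1) = 9/22
totals (row 1 + row 2): sun 1 + (-1) = 0, ring 1 + 9/22 = 31/22, arm 1 + 0 = 1
asked cell (row1, sun) = 1

row1: w_G1=1 w_G3=1 w_R=1
row2: w_G1=-1 w_G3=9/22 w_R=0
total: w_G1=0 w_G3=31/22 w_R=1
asked value: 1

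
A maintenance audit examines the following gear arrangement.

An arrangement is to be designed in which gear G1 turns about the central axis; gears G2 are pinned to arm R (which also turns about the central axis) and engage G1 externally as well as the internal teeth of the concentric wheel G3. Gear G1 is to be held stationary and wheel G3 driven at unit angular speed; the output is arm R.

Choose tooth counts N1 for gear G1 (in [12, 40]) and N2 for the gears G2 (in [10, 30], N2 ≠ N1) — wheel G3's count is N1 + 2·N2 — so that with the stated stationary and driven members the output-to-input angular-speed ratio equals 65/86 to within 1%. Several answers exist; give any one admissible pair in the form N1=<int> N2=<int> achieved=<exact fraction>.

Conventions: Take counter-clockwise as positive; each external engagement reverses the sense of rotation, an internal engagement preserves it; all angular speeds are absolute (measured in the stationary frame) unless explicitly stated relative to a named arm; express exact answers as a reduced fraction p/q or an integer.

N1=21 N2=22 achieved=65/86

planetary set to be sized for 65/86 (Willis relation)
Willis with ω_sun = 0: ω_arm/ω_ring = N3/(N1+N3); set equal to 65/86  ⇒  N3/N1 = (65/86)/(1 − 65/86) = 65/21
N3 = N1 + 2·N2  ⇒  N2/N1 = (N3/N1 − 1)/2 = (65/21 − 1)/2 = 22/21
smallest multiple with N1 ≥ 12 and N2 ≥ 10: k = 1  ⇒  N1 = 1·21 = 21, N2 = 1·22 = 22 (N1 ≤ 40, N2 ≤ 30, N2 ≠ N1 ✓), N3 = 21 + 2·22 = 65
check: N3/(N1+N3) with N1 = 21, N3 = 65 gives 65/86; |achieved − target| = 0 ≤ 13/1720 ✓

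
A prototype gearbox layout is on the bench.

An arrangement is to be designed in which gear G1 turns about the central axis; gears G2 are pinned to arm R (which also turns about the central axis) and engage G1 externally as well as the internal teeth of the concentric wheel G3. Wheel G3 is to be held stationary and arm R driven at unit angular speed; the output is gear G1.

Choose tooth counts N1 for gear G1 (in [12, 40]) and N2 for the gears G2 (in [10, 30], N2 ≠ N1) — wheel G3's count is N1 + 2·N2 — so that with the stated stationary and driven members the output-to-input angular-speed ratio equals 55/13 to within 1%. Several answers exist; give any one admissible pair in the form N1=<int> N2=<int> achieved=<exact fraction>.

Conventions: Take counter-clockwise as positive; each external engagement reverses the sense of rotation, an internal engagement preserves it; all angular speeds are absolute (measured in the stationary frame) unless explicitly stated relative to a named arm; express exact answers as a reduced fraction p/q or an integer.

design class (target 55/13): planetary set
Willis with ω_ring = 0: ω_sun/ω_arm = (N1+N3)/N1; set equal to 55/13  ⇒  N3/N1 = 55/13 − 1 = 42/13
N3 = N1 + 2·N2  ⇒  N2/N1 = (N3/N1 − 1)/2 = (42/13 − 1)/2 = 29/26
smallest multiple with N1 ≥ 12 and N2 ≥ 10: k = 1  ⇒  N1 = 1·26 = 26, N2 = 1·29 = 29 (N1 ≤ 40, N2 ≤ 30, N2 ≠ N1 ✓), N3 = 26 + 2·29 = 84
check: (N1+N3)/N1 with N1 = 26, N3 = 84 gives 55/13; |achieved − target| = 0 ≤ 11/260 ✓

N1=26 N2=29 achieved=55/13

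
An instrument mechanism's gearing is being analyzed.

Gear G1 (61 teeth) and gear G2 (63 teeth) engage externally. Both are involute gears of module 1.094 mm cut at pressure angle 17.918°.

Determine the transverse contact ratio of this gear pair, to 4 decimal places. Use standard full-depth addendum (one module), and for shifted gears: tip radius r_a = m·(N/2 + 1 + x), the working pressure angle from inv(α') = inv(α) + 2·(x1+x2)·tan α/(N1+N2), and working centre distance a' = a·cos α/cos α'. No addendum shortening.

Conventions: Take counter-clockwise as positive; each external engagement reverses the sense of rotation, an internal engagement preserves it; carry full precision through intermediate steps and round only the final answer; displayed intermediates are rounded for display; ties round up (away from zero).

1.9207

topology: single-mesh involute geometry — m = 1.094, 61T/63T pair
base radii: r_b1 = 31.748627, r_b2 = 32.789566
tip radii: r_a1 = 34.461000, r_a2 = 35.555000
no profile shift: α' = α, a' = a
action lengths: √(r_a1²−r_b1²) = 13.400940, √(r_a2²−r_b2²) = 13.747815
base pitch p_b = π·m·cos α = 3.270205
CR = (13.400940 + 13.747815 − 67.828000·sin 17.91800°)/3.270205 = 1.920703
contact ratio ≈ 1.9207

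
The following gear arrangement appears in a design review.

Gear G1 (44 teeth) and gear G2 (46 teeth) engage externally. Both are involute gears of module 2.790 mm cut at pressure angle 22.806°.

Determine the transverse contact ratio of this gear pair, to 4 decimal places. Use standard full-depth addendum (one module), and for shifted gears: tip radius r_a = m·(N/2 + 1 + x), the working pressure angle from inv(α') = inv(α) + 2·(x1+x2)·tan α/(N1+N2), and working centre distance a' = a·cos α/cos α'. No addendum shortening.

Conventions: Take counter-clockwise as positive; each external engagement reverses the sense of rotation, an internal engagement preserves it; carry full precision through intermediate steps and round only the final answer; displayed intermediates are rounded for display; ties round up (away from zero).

recognized (one external pair, fixed centres): single-mesh tooth geometry, m = 2.790, N1 = 44, N2 = 46
base radii: r_b1 = 56.581469, r_b2 = 59.153354
tip radii: r_a1 = 64.170000, r_a2 = 66.960000
no profile shift: α' = α, a' = a
action lengths: √(r_a1²−r_b1²) = 30.270881, √(r_a2²−r_b2²) = 31.377098
base pitch p_b = π·m·cos α = 8.079815
CR = (30.270881 + 31.377098 − 125.550000·sin 22.80600°)/8.079815 = 1.606878
contact ratio ≈ 1.6069

1.6069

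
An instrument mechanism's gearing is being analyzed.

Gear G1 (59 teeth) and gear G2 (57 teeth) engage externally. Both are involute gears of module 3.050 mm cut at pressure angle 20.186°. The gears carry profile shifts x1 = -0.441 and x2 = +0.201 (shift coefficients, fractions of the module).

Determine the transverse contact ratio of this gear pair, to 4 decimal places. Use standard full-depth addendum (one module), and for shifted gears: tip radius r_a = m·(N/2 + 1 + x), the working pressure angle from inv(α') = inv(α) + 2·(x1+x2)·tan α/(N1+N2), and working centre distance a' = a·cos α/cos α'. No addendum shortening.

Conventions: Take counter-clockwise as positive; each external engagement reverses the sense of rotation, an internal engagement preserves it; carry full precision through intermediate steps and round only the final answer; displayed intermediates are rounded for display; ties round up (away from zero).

topology: single-mesh involute geometry — m = 3.050, 59T/57T pair
base radii: r_b1 = 84.448499, r_b2 = 81.585838
tip radii: r_a1 = 91.679950, r_a2 = 90.588050
inv(α') = inv(20.186°) + 2·(-0.441+0.201)·tan α/(59+57) = 0.01381748  ⇒  α' = 19.51740°
a' = a·cos α / cos α' = 176.9000·cos 20.186°/cos 19.51740° = 176.156260
action lengths: √(r_a1²−r_b1²) = 35.688434, √(r_a2²−r_b2²) = 39.369352
base pitch p_b = π·m·cos α = 8.993315
CR = (35.688434 + 39.369352 − 176.156260·sin 19.51740°)/8.993315 = 1.801916
contact ratio ≈ 1.8019

1.8019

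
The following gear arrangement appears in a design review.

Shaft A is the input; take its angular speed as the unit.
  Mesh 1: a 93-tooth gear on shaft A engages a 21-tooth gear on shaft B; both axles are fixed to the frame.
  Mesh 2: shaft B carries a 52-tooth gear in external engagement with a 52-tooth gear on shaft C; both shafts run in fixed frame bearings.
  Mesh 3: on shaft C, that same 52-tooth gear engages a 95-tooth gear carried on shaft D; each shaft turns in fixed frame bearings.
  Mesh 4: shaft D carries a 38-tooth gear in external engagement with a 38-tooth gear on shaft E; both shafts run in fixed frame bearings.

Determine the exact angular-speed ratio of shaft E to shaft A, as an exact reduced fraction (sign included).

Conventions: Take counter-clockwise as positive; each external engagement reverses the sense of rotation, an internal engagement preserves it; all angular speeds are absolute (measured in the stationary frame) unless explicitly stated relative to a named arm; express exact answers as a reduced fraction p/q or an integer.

1612/665

class = fixed-axis compound train [4 meshes; 4 ratios multiply, 4 sense flips]
mesh 1 [93T→21T]: running ratio 31/7, sense −
mesh 2 [52T→52T]: running ratio 31/7, sense +
mesh 3 [52T→95T]: running ratio 1612/665, sense −
mesh 4 [38T→38T]: running ratio 1612/665, sense +
ω_out/ω_in = 1612/665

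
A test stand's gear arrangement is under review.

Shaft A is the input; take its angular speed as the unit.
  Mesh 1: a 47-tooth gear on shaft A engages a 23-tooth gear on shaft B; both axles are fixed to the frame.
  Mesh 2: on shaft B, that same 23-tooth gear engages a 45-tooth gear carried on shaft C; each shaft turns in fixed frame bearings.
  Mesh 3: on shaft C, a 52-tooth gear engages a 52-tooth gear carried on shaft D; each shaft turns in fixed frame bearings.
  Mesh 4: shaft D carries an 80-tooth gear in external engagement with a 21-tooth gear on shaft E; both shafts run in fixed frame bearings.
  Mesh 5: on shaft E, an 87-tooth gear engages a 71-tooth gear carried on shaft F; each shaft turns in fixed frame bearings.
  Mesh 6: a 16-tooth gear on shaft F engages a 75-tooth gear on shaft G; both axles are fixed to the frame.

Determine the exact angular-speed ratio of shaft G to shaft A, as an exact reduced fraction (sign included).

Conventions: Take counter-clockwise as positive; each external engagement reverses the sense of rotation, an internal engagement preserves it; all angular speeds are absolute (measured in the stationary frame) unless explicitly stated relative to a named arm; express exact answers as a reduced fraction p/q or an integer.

class = fixed-axis compound train [6 meshes; 6 ratios multiply, 6 sense flips]
mesh 1 [47T→23T]: running ratio 47/23, sense −
mesh 2 [23T→45T]: running ratio 47/45, sense +
mesh 3 [52T→52T]: running ratio 47/45, sense −
mesh 4 [80T→21T]: running ratio 752/189, sense +
mesh 5 [87T→71T]: running ratio 21808/4473, sense −
mesh 6 [16T→75T]: running ratio 348928/335475, sense +
ω_out/ω_in = 348928/335475

348928/335475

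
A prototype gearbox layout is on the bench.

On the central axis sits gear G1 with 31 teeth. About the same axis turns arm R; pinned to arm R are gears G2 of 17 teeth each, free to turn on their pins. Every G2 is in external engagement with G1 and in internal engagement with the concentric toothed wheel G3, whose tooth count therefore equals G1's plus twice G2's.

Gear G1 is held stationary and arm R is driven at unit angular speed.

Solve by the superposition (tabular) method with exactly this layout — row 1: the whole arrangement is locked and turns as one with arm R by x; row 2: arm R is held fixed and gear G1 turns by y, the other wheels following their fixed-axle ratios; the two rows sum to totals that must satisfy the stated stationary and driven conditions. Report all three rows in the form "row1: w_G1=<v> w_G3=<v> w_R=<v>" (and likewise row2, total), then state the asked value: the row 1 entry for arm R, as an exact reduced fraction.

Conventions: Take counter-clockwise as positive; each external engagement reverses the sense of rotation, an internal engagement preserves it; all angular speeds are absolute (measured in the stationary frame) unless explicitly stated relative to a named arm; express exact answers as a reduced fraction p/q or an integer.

planetary set (31T centre, 17T on arm, 65T internal) — Willis relation
row 1 (train locked, turned with arm): all members turn x
row 2: sun turns y, ring = −(31/65)·y, arm 0
boundary: total ω_sun = x + y = 0 and total ω_arm = x = 1  ⇒  y = -1, x = 1
row 2 ring = −(31/65)·(-1) = 31/65
totals (row 1 + row 2): sun 1 + (-1) = 0, ring 1 + 31/65 = 96/65, arm 1 + 0 = 1
asked cell (row1, arm) = 1

row1: w_G1=1 w_G3=1 w_R=1
row2: w_G1=-1 w_G3=31/65 w_R=0
total: w_G1=0 w_G3=96/65 w_R=1
asked value: 1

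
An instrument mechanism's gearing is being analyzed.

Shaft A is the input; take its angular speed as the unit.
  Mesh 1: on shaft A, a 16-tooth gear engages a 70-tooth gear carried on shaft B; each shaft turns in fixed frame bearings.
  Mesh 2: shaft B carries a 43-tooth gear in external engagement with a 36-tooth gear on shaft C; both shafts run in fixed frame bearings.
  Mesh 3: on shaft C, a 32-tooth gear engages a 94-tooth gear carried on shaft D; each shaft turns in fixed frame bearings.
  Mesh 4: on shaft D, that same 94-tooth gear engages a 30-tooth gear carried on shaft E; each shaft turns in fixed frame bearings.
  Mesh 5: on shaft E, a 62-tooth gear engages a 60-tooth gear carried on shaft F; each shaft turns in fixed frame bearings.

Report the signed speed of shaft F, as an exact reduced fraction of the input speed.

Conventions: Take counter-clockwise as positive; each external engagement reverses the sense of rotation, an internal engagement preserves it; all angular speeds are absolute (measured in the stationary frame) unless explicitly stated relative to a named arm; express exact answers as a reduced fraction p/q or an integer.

5-mesh fixed-axis compound train (all bearings frame-fixed)
mesh 1 [16T→70T]: |ω|/ω_in = 1×16/70 = 8/35, sense flips to −
mesh 2 [43T→36T]: |ω|/ω_in = (8/35)×43/36 = 86/315, sense flips to +
mesh 3 [32T→94T]: |ω|/ω_in = (86/315)×32/94 = 1376/14805, sense flips to −
mesh 4 [94T→30T]: |ω|/ω_in = (1376/14805)×94/30 = 1376/4725, sense flips to +
mesh 5 [62T→60T]: |ω|/ω_in = (1376/4725)×62/60 = 21328/70875, sense flips to −
signed output speed (× input speed) = -21328/70875

-21328/70875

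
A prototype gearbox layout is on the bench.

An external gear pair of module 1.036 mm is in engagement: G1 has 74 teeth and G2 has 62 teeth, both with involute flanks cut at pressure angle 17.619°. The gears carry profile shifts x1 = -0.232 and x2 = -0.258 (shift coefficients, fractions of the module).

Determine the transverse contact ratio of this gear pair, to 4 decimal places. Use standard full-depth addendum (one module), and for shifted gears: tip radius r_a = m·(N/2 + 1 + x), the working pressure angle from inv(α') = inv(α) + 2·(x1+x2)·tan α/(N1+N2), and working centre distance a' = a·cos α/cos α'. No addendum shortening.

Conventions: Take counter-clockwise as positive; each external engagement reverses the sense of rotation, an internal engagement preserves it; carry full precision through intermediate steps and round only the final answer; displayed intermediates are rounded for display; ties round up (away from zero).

2.1017

recognized (one external pair, fixed centres): single-mesh tooth geometry, m = 1.036, N1 = 74, N2 = 62
base radii: r_b1 = 36.533859, r_b2 = 30.609450
tip radii: r_a1 = 39.127648, r_a2 = 32.884712
inv(α') = inv(17.619°) + 2·(-0.232-0.258)·tan α/(74+62) = 0.00778567  ⇒  α' = 16.20146°
a' = a·cos α / cos α' = 70.4480·cos 17.619°/cos 16.20146° = 69.920075
action lengths: √(r_a1²−r_b1²) = 14.008925, √(r_a2²−r_b2²) = 12.019396
base pitch p_b = π·m·cos α = 3.102014
CR = (14.008925 + 12.019396 − 69.920075·sin 16.20146°)/3.102014 = 2.101708
contact ratio ≈ 2.1017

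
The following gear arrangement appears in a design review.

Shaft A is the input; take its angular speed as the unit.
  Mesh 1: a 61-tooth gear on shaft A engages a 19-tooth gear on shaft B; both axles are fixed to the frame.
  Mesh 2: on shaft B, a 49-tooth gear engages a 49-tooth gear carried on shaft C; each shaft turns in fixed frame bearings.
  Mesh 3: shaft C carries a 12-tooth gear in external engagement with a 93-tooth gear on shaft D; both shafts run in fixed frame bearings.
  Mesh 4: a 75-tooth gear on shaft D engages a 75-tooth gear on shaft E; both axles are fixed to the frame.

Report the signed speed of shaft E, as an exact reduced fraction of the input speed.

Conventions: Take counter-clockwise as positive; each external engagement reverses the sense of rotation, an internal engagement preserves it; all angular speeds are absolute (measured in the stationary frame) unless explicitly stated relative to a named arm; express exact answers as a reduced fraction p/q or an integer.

244/589

4-mesh fixed-axis compound train (all bearings frame-fixed)
mesh 1 [61T→19T]: |ω|/ω_in = 1×61/19 = 61/19, sense flips to −
mesh 2 [49T→49T]: |ω|/ω_in = (61/19)×49/49 = 61/19, sense flips to +
mesh 3 [12T→93T]: |ω|/ω_in = (61/19)×12/93 = 244/589, sense flips to −
mesh 4 [75T→75T]: |ω|/ω_in = (244/589)×75/75 = 244/589, sense flips to +
signed output speed (× input speed) = 244/589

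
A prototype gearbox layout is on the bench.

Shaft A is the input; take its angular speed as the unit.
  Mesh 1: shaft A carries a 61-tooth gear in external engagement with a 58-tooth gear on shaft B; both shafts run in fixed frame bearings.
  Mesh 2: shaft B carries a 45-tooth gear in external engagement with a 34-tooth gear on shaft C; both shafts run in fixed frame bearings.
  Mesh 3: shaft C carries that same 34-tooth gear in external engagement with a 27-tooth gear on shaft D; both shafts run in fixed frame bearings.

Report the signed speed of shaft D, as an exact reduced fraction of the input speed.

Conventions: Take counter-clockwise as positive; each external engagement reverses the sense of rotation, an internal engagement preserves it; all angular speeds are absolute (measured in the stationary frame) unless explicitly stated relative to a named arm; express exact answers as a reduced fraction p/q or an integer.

-305/174

3-mesh fixed-axis compound train (all bearings frame-fixed)
mesh 1 [61T→58T]: |ω|/ω_in = 1×61/58 = 61/58, sense flips to −
mesh 2 [45T→34T]: |ω|/ω_in = (61/58)×45/34 = 2745/1972, sense flips to +
mesh 3 [34T→27T]: |ω|/ω_in = (2745/1972)×34/27 = 305/174, sense flips to −
signed output speed (× input speed) = -305/174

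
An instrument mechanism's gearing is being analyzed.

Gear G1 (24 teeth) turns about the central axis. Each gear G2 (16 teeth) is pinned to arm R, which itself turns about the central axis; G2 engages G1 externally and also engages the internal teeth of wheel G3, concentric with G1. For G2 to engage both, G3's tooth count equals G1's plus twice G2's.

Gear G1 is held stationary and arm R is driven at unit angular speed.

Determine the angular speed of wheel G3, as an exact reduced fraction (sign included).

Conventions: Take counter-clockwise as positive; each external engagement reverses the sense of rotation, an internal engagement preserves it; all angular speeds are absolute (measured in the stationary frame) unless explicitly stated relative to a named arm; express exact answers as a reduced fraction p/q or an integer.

recognized (axles ride arm R): planetary set, 24/16/56 teeth
ring teeth: 24 + 2·16 = 56
24(ω_sun−ω_arm) = −56(ω_ring−ω_arm),  ω_sun = 0, ω_arm = 1
ω_ring = 1 − (24/56)(0−1) = 10/7
exact speed ratio = 10/7

10/7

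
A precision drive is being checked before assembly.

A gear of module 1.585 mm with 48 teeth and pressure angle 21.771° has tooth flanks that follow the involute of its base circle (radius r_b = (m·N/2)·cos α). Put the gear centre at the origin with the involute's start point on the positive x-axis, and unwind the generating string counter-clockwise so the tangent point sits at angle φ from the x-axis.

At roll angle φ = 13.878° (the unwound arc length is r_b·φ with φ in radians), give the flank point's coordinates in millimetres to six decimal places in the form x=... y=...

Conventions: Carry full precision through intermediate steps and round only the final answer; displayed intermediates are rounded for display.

single-mesh involute tooth geometry (48T wheel at module 1.585)
pitch radius r_p = m·N/2 = 1.585·48/2 = 38.040000
base radius r_b = r_p·cos α = 38.040000·cos 21.771° = 35.326747
roll angle φ = 13.878° = 0.24221679 rad
x = r_b·(cos φ + φ·sin φ) = 36.347888
y = r_b·(sin φ − φ·cos φ) = 0.166359

x=36.347888 y=0.166359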